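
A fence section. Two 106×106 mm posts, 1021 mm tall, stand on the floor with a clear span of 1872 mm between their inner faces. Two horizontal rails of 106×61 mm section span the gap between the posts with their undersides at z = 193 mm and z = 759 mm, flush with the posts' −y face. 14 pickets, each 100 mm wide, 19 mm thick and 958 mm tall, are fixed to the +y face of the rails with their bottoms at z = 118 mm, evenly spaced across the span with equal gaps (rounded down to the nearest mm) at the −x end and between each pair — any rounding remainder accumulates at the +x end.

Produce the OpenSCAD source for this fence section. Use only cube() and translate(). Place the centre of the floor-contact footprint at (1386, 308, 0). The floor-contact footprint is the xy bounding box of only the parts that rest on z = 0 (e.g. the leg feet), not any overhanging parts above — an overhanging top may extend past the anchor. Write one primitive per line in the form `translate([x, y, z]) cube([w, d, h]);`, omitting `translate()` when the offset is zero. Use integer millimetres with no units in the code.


translate([344, 255, 0]) cube([106, 106, 1021]);
translate([2322, 255, 0]) cube([106, 106, 1021]);
translate([450, 255, 193]) cube([1872, 106, 61]);
translate([450, 255, 759]) cube([1872, 106, 61]);
translate([481, 361, 118]) cube([100, 19, 958]);
translate([612, 361, 118]) cube([100, 19, 958]);
translate([743, 361, 118]) cube([100, 19, 958]);
translate([874, 361, 118]) cube([100, 19, 958]);
translate([1005, 361, 118]) cube([100, 19, 958]);
translate([1136, 361, 118]) cube([100, 19, 958]);
translate([1267, 361, 118]) cube([100, 19, 958]);
translate([1398, 361, 118]) cube([100, 19, 958]);
translate([1529, 361, 118]) cube([100, 19, 958]);
translate([1660, 361, 118]) cube([100, 19, 958]);
translate([1791, 361, 118]) cube([100, 19, 958]);
translate([1922, 361, 118]) cube([100, 19, 958]);
translate([2053, 361, 118]) cube([100, 19, 958]);
translate([2184, 361, 118]) cube([100, 19, 958]);


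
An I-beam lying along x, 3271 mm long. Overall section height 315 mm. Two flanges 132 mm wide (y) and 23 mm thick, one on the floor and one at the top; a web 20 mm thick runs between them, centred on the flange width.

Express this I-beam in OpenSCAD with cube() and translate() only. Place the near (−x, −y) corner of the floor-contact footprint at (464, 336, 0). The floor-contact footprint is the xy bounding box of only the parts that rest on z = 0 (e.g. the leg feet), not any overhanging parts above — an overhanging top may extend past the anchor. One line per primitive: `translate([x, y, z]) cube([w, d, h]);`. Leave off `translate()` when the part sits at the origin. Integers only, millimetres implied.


translate([464, 336, 0]) cube([3271, 132, 23]);
translate([464, 392, 23]) cube([3271, 20, 269]);
translate([464, 336, 292]) cube([3271, 132, 23]);


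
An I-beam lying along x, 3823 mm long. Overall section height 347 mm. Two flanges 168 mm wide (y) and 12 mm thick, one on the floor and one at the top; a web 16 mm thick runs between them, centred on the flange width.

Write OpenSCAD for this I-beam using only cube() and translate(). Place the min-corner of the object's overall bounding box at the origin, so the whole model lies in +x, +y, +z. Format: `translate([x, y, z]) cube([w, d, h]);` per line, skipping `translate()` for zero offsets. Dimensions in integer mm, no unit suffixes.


cube([3823, 168, 12]);
translate([0, 76, 12]) cube([3823, 16, 323]);
translate([0, 0, 335]) cube([3823, 168, 12]);


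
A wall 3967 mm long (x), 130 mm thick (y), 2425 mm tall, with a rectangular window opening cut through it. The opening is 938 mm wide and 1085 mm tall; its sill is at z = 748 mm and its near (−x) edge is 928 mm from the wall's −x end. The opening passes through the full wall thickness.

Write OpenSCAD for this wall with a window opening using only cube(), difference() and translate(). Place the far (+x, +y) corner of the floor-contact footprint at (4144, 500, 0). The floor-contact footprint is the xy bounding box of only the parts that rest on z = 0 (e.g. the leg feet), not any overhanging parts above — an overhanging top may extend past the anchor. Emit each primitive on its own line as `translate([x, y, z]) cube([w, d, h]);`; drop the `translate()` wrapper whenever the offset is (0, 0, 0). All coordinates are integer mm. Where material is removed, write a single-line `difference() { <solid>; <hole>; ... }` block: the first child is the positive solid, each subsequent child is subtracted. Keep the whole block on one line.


difference() { translate([177, 370, 0]) cube([3967, 130, 2425]); translate([1105, 370, 748]) cube([938, 130, 1085]); }


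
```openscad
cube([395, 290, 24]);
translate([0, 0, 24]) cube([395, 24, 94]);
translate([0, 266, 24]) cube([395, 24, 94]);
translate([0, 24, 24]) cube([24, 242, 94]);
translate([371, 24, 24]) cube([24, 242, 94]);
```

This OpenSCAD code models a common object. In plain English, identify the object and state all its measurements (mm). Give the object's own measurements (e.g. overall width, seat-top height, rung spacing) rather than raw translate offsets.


An open-topped rectangular box: outside dimensions 395×290×118 mm, with a uniform wall and base thickness of 24 mm. The base is a full 395×290 slab on the floor; four walls sit on top of the base. The front and back walls (the −y and +y sides) span the full width; the two side walls fit between them.


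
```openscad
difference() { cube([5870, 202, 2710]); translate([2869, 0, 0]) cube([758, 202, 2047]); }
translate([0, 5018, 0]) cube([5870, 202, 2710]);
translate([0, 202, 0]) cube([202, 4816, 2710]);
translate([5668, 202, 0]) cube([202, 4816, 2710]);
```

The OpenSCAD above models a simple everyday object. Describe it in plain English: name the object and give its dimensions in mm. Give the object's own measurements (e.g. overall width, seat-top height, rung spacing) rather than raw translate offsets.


A single room: four walls, each 2710 mm tall and 202 mm thick, enclosing an outside footprint 5870×5220 mm (x × y), no floor or roof. The front and back walls (−y and +y sides) run the full x-width; the side walls fit between their inner faces. A door opening 758 mm wide and 2047 mm tall is cut through the front wall from the floor up, its −x edge 2869 mm from the wall's −x end.


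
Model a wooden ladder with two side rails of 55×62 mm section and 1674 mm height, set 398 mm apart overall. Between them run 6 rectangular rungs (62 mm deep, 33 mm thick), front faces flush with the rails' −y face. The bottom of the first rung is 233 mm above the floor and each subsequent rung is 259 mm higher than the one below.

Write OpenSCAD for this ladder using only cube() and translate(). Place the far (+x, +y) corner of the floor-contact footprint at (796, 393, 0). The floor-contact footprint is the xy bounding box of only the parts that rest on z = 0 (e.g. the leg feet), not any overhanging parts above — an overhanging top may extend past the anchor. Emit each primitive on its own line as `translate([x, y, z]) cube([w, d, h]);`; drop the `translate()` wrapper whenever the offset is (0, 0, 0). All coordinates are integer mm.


// rung span = 398 - 2*55 = 288
// rung[k] z = 233 + k*259
translate([398, 331, 0]) cube([55, 62, 1674]);
translate([741, 331, 0]) cube([55, 62, 1674]);
translate([453, 331, 233]) cube([288, 62, 33]);
translate([453, 331, 492]) cube([288, 62, 33]);
translate([453, 331, 751]) cube([288, 62, 33]);
translate([453, 331, 1010]) cube([288, 62, 33]);
translate([453, 331, 1269]) cube([288, 62, 33]);
translate([453, 331, 1528]) cube([288, 62, 33]);


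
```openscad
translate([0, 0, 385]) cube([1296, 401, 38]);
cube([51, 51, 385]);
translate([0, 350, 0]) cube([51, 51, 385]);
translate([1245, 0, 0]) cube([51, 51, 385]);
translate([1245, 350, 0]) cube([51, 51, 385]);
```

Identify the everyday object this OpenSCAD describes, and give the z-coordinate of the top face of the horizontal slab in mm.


A bench. The seat-top height is 423 mm.

A long slab on four corner posts — a bench. The slab sits at z = 385 with thickness 38, so the top is 385 + 38 = 423 mm.


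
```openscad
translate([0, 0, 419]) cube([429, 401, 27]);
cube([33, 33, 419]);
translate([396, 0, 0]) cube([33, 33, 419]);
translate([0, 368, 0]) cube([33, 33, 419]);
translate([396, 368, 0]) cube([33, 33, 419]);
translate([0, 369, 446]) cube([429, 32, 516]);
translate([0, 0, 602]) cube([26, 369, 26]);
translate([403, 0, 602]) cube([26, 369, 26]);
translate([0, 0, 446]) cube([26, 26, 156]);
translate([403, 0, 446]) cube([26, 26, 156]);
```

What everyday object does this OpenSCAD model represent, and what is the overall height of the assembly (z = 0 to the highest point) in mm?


A chair. The overall height is 962 mm.

A slab on four corner posts with a tall panel at the back — a chair. The seat slab sits at z = 419 with thickness 27, and the 516 mm backrest starts at the seat top, so the overall height is 419 + 27 + 516 = 962 mm.


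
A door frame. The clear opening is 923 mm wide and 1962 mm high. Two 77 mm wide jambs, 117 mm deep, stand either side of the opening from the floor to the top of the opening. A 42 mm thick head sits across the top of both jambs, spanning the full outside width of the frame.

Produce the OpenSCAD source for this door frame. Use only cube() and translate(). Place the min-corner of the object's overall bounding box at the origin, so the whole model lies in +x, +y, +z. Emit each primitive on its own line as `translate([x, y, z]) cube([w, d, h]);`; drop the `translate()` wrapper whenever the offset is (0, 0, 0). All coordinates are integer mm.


cube([77, 117, 1962]);
translate([1000, 0, 0]) cube([77, 117, 1962]);
translate([0, 0, 1962]) cube([1077, 117, 42]);


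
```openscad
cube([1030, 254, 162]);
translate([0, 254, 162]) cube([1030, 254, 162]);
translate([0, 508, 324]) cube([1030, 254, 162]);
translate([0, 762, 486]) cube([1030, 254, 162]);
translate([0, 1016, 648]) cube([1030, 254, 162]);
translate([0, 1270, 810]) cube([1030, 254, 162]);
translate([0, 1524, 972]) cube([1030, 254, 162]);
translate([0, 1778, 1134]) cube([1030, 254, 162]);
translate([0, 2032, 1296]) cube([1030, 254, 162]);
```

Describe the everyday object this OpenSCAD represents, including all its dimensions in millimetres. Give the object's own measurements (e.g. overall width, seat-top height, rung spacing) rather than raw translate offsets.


A straight staircase of 9 solid steps. Each step is 1030 mm wide (x), 254 mm deep (y, the going) and 162 mm tall (the rise). The first step rests on the floor; each subsequent step sits one going further in +y and one rise higher in +z, directly behind and above the previous step with no overlap.


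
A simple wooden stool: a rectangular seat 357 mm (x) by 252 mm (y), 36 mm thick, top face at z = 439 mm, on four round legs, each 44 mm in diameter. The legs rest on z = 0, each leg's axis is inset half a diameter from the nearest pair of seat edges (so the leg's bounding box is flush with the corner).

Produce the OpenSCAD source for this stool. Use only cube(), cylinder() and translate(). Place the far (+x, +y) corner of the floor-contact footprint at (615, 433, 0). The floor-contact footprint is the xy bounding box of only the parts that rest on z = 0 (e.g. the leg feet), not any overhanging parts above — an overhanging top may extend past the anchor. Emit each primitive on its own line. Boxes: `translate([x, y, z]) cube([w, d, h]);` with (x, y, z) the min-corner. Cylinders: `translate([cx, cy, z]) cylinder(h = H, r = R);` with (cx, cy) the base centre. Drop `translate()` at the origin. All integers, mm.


translate([258, 181, 403]) cube([357, 252, 36]);
translate([280, 203, 0]) cylinder(h = 403, r = 22);
translate([593, 203, 0]) cylinder(h = 403, r = 22);
translate([280, 411, 0]) cylinder(h = 403, r = 22);
translate([593, 411, 0]) cylinder(h = 403, r = 22);


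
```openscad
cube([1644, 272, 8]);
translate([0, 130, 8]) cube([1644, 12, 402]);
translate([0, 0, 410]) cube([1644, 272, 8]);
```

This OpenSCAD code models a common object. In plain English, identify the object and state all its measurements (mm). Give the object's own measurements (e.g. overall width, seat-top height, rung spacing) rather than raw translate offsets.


An I-beam lying along x, 1644 mm long. Overall section height 418 mm. Two flanges 272 mm wide (y) and 8 mm thick, one on the floor and one at the top; a web 12 mm thick runs between them, centred on the flange width.


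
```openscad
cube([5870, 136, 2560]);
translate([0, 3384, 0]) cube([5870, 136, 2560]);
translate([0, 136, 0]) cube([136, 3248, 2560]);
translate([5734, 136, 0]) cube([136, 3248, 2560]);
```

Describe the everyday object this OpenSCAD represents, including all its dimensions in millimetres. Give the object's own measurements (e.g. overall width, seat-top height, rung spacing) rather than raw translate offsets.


The wall frame of a small rectangular building: four walls, each 2560 mm tall and 136 mm thick, enclosing a footprint 5870 mm (x) by 3520 mm (y) outside-to-outside, with no floor or roof. The front and back walls (the −y and +y sides) span the full width; the two side walls fit between them.


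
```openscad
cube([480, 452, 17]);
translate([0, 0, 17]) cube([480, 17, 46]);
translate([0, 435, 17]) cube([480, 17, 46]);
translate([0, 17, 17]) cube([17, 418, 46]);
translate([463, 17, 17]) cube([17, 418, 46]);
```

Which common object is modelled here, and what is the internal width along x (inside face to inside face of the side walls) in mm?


An open box. The internal width is 446 mm.

A 480×452 base slab with four walls standing on it — an open box. The base is 480 mm wide and the walls are 17 mm thick, so the internal width is 480 − 2 × 17 = 446 mm.


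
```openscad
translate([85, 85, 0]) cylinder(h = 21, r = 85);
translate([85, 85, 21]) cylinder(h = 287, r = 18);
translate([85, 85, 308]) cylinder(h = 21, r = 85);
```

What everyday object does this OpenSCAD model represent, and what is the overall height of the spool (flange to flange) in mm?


A spool. The overall height is 329 mm.

Three coaxial cylinders, large–small–large — a spool. Two 21 mm flanges and a 287 mm core give 21 + 287 + 21 = 329 mm.


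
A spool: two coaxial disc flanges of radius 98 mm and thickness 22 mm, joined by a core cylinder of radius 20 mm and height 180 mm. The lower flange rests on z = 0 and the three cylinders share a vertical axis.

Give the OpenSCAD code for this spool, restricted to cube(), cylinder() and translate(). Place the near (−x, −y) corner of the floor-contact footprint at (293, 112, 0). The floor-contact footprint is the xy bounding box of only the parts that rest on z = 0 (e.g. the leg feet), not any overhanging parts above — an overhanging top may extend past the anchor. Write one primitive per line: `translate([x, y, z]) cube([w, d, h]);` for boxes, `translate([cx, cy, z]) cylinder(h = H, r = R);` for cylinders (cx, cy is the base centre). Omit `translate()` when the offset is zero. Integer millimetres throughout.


translate([391, 210, 0]) cylinder(h = 22, r = 98);
translate([391, 210, 22]) cylinder(h = 180, r = 20);
translate([391, 210, 202]) cylinder(h = 22, r = 98);


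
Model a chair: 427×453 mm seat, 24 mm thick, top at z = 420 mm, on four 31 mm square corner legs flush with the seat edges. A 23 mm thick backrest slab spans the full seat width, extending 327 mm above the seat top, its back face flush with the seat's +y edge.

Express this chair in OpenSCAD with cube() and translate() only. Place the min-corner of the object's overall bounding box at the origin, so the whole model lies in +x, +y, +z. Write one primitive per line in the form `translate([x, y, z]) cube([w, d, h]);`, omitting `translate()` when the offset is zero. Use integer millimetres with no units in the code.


// leg_h = 420 - 24 = 396
translate([0, 0, 396]) cube([427, 453, 24]);
cube([31, 31, 396]);
translate([396, 0, 0]) cube([31, 31, 396]);
translate([0, 422, 0]) cube([31, 31, 396]);
translate([396, 422, 0]) cube([31, 31, 396]);
translate([0, 430, 420]) cube([427, 23, 327]);


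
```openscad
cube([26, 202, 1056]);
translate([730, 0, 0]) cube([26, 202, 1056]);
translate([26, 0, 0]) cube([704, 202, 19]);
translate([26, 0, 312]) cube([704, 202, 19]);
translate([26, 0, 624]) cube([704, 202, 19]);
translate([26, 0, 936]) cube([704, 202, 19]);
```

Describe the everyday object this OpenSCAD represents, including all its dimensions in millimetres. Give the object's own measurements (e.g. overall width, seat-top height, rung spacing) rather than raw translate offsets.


An open bookshelf. Two side panels, each 26 mm thick, 202 mm deep and 1056 mm tall, stand 756 mm apart (outside-to-outside). Between them sit 4 shelves, each 19 mm thick and 202 mm deep, spanning the full gap between the sides. The bottom shelf rests on the floor (its underside at z = 0) and the clear gap between one shelf's top and the next shelf's underside is 293 mm.


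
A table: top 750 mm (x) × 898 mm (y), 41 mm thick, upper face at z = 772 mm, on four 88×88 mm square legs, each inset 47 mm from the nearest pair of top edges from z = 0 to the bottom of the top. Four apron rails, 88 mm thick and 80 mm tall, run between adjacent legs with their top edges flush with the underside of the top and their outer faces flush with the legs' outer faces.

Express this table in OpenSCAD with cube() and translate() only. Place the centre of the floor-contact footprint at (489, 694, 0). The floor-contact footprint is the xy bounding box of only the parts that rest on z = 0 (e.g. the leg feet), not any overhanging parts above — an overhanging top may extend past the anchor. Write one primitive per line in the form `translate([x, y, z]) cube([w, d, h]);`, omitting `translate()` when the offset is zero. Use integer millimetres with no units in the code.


// leg_h = 772 - 41 = 731
// apron z = 731 - 80 = 651
translate([114, 245, 731]) cube([750, 898, 41]);
translate([161, 292, 0]) cube([88, 88, 731]);
translate([729, 292, 0]) cube([88, 88, 731]);
translate([161, 1008, 0]) cube([88, 88, 731]);
translate([729, 1008, 0]) cube([88, 88, 731]);
translate([249, 292, 651]) cube([480, 88, 80]);
translate([249, 1008, 651]) cube([480, 88, 80]);
translate([161, 380, 651]) cube([88, 628, 80]);
translate([729, 380, 651]) cube([88, 628, 80]);


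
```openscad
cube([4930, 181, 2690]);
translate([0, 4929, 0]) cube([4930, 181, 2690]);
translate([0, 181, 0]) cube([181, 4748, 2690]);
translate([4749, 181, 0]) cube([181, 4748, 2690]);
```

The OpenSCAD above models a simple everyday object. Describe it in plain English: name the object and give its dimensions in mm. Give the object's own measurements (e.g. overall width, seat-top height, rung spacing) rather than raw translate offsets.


The wall frame of a small rectangular building: four walls, each 2690 mm tall and 181 mm thick, enclosing a footprint 4930 mm (x) by 5110 mm (y) outside-to-outside, with no floor or roof. The front and back walls (the −y and +y sides) span the full width; the two side walls fit between them.


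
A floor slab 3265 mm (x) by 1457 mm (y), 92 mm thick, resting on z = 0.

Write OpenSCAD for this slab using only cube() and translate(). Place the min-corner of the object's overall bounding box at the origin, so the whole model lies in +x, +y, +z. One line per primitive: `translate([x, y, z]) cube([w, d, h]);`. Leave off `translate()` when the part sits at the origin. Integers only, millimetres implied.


cube([3265, 1457, 92]);


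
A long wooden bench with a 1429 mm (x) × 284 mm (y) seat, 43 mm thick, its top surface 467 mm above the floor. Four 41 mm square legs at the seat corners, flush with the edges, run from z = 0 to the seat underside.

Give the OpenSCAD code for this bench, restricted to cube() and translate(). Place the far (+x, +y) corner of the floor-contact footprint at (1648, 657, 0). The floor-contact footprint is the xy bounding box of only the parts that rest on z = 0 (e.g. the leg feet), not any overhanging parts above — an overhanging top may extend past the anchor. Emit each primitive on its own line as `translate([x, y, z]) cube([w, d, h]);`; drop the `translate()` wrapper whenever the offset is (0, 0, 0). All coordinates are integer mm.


// leg_h = 467 − 43 = 424
translate([219, 373, 424]) cube([1429, 284, 43]);
translate([219, 373, 0]) cube([41, 41, 424]);
translate([219, 616, 0]) cube([41, 41, 424]);
translate([1607, 373, 0]) cube([41, 41, 424]);
translate([1607, 616, 0]) cube([41, 41, 424]);


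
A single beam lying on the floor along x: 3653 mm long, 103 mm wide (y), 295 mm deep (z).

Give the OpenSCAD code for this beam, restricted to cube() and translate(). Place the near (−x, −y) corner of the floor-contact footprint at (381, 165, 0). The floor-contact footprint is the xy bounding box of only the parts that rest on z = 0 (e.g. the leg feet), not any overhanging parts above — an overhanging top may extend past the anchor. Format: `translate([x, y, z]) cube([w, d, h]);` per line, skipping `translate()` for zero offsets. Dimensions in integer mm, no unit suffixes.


translate([381, 165, 0]) cube([3653, 103, 295]);


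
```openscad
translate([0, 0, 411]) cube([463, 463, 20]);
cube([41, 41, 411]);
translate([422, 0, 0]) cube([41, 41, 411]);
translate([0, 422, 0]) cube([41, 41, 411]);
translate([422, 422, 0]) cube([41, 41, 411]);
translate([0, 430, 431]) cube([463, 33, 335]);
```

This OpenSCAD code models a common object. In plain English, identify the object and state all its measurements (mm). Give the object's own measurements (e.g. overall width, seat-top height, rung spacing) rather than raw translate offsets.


A chair. The seat is a 463×463×20 mm slab with its top at z = 431 mm, on four 41×41 mm corner legs (flush with the seat edges, standing on z = 0). A flat backrest 33 mm thick, 335 mm tall, spans the full seat width and rises from the seat top along its +y edge, rear face flush with the rear of the seat.


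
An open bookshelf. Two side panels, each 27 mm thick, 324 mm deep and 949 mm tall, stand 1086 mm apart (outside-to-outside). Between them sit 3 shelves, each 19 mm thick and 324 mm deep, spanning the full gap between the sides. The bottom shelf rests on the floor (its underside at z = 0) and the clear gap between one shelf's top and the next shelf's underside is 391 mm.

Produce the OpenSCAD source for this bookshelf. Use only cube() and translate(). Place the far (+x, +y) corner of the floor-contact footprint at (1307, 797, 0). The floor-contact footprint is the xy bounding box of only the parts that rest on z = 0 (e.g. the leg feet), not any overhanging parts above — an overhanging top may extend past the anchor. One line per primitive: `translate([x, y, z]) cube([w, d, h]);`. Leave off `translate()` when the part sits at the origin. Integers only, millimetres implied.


translate([221, 473, 0]) cube([27, 324, 949]);
translate([1280, 473, 0]) cube([27, 324, 949]);
translate([248, 473, 0]) cube([1032, 324, 19]);
translate([248, 473, 410]) cube([1032, 324, 19]);
translate([248, 473, 820]) cube([1032, 324, 19]);


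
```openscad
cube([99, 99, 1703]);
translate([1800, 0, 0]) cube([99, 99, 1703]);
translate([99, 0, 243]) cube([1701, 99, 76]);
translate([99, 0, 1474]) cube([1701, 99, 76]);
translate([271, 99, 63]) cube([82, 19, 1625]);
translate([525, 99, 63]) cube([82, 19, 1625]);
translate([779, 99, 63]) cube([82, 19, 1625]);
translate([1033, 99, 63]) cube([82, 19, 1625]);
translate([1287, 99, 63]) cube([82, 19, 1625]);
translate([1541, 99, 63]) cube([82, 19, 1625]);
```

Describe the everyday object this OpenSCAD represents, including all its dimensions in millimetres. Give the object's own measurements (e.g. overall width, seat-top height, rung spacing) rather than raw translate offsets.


A fence section. Two 99×99 mm posts, 1703 mm tall, stand on the floor with a clear span of 1701 mm between their inner faces. Two horizontal rails of 99×76 mm section span the gap between the posts with their undersides at z = 243 mm and z = 1474 mm, flush with the posts' −y face. 6 pickets, each 82 mm wide, 19 mm thick and 1625 mm tall, are fixed to the +y face of the rails with their bottoms at z = 63 mm, spaced across the span with a 172 mm gap after the −x post and between neighbouring pickets, with 177 mm left before the +x post.


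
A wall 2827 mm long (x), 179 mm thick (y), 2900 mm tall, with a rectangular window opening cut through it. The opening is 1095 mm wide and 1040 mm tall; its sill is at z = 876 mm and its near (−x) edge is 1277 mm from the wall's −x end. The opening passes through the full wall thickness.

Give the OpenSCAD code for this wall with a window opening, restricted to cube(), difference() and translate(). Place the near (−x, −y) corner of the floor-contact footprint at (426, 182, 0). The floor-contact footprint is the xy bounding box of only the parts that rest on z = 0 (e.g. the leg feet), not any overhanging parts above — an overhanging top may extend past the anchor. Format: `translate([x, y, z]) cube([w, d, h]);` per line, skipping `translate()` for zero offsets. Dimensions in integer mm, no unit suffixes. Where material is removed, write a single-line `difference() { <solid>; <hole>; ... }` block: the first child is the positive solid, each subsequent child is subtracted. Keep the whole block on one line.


difference() { translate([426, 182, 0]) cube([2827, 179, 2900]); translate([1703, 182, 876]) cube([1095, 179, 1040]); }


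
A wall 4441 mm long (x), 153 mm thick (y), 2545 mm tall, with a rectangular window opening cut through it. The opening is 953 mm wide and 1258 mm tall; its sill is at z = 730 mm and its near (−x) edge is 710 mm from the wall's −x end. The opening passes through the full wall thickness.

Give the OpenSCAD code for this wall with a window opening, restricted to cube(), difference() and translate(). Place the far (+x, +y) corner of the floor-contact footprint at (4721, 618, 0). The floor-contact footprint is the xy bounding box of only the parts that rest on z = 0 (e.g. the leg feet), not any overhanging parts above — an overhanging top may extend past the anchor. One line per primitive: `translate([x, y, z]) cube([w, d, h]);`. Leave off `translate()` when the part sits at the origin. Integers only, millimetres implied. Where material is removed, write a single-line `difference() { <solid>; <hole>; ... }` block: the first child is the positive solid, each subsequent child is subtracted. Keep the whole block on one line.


difference() { translate([280, 465, 0]) cube([4441, 153, 2545]); translate([990, 465, 730]) cube([953, 153, 1258]); }


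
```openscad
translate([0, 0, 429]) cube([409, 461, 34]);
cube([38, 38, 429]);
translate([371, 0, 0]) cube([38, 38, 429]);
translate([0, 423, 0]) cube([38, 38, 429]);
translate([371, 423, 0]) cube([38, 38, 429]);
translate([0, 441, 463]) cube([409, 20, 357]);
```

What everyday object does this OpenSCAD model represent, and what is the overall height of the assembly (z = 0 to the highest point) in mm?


A chair. The overall height is 820 mm.

A slab on four corner posts with a tall panel at the back — a chair. The seat slab sits at z = 429 with thickness 34, and the 357 mm backrest starts at the seat top, so the overall height is 429 + 34 + 357 = 820 mm.


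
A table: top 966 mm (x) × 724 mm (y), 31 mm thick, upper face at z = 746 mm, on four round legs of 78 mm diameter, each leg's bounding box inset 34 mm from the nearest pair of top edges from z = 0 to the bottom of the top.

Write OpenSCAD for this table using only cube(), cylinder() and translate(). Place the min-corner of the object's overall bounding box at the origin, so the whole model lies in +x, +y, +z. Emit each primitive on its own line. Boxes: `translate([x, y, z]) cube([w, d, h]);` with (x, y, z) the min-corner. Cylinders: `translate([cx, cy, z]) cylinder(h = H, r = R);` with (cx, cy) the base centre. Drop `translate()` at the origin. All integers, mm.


translate([0, 0, 715]) cube([966, 724, 31]);
translate([73, 73, 0]) cylinder(h = 715, r = 39);
translate([893, 73, 0]) cylinder(h = 715, r = 39);
translate([73, 651, 0]) cylinder(h = 715, r = 39);
translate([893, 651, 0]) cylinder(h = 715, r = 39);


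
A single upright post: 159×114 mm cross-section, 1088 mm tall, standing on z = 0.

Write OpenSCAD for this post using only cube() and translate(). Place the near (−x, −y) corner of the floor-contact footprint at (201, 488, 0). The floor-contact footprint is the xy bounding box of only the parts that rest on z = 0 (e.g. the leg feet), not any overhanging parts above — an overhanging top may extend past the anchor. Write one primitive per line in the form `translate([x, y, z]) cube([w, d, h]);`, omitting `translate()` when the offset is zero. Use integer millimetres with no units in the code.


translate([201, 488, 0]) cube([159, 114, 1088]);


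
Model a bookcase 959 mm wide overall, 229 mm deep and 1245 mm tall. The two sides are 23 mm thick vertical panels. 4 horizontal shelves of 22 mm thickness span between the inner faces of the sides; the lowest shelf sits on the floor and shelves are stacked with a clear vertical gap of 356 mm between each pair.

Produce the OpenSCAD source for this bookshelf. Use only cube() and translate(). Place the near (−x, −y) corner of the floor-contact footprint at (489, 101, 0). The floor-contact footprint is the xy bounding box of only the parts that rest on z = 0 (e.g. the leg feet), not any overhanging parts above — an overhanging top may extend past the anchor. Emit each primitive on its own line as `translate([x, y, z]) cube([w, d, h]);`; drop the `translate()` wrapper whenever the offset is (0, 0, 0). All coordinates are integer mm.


translate([489, 101, 0]) cube([23, 229, 1245]);
translate([1425, 101, 0]) cube([23, 229, 1245]);
translate([512, 101, 0]) cube([913, 229, 22]);
translate([512, 101, 378]) cube([913, 229, 22]);
translate([512, 101, 756]) cube([913, 229, 22]);
translate([512, 101, 1134]) cube([913, 229, 22]);


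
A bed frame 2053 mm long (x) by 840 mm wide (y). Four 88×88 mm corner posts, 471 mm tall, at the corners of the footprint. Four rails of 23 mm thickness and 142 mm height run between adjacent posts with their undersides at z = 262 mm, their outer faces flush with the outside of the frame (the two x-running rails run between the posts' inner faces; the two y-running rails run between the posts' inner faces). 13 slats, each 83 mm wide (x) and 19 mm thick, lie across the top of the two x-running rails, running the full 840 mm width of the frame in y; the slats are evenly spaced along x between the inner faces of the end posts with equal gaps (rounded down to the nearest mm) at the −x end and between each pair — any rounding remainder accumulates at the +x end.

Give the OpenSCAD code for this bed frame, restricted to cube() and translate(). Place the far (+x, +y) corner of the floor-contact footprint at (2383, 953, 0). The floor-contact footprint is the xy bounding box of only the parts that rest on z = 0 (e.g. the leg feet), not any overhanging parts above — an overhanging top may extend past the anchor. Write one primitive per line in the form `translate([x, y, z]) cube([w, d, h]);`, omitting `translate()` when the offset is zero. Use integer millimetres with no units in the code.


// slat z = rail_z + rail_h = 262 + 142 = 404
// slat gap = ⌊(1877 − 13·83) / 14⌋ = 57
translate([330, 113, 0]) cube([88, 88, 471]);
translate([330, 865, 0]) cube([88, 88, 471]);
translate([2295, 113, 0]) cube([88, 88, 471]);
translate([2295, 865, 0]) cube([88, 88, 471]);
translate([418, 113, 262]) cube([1877, 23, 142]);
translate([418, 930, 262]) cube([1877, 23, 142]);
translate([330, 201, 262]) cube([23, 664, 142]);
translate([2360, 201, 262]) cube([23, 664, 142]);
translate([475, 113, 404]) cube([83, 840, 19]);
translate([615, 113, 404]) cube([83, 840, 19]);
translate([755, 113, 404]) cube([83, 840, 19]);
translate([895, 113, 404]) cube([83, 840, 19]);
translate([1035, 113, 404]) cube([83, 840, 19]);
translate([1175, 113, 404]) cube([83, 840, 19]);
translate([1315, 113, 404]) cube([83, 840, 19]);
translate([1455, 113, 404]) cube([83, 840, 19]);
translate([1595, 113, 404]) cube([83, 840, 19]);
translate([1735, 113, 404]) cube([83, 840, 19]);
translate([1875, 113, 404]) cube([83, 840, 19]);
translate([2015, 113, 404]) cube([83, 840, 19]);
translate([2155, 113, 404]) cube([83, 840, 19]);


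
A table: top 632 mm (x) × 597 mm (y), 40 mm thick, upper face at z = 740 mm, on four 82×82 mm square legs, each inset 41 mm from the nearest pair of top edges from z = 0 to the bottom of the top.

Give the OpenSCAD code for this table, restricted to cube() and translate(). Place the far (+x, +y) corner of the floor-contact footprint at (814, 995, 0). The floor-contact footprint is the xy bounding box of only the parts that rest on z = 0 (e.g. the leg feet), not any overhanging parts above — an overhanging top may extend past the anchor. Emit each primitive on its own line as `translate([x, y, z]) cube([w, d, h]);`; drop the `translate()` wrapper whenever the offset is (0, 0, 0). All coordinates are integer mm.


translate([223, 439, 700]) cube([632, 597, 40]);
translate([264, 480, 0]) cube([82, 82, 700]);
translate([732, 480, 0]) cube([82, 82, 700]);
translate([264, 913, 0]) cube([82, 82, 700]);
translate([732, 913, 0]) cube([82, 82, 700]);


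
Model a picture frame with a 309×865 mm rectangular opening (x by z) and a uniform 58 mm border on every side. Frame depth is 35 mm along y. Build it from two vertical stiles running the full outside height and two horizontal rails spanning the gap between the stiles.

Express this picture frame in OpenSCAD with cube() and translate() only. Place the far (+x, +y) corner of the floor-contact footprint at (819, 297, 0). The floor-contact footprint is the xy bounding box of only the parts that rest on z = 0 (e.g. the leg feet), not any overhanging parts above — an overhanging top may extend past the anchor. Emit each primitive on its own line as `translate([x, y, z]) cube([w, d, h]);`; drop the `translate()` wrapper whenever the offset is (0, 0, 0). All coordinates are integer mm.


translate([394, 262, 0]) cube([58, 35, 981]);
translate([761, 262, 0]) cube([58, 35, 981]);
translate([452, 262, 0]) cube([309, 35, 58]);
translate([452, 262, 923]) cube([309, 35, 58]);


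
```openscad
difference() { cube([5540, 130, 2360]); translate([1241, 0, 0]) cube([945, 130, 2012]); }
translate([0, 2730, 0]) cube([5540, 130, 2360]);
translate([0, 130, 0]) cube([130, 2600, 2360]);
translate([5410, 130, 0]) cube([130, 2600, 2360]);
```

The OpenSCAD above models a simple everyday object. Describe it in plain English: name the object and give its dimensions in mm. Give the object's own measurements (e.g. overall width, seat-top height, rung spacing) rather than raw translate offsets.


A single room: four walls, each 2360 mm tall and 130 mm thick, enclosing an outside footprint 5540×2860 mm (x × y), no floor or roof. The front and back walls (−y and +y sides) run the full x-width; the side walls fit between their inner faces. A door opening 945 mm wide and 2012 mm tall is cut through the front wall from the floor up, its −x edge 1241 mm from the wall's −x end.


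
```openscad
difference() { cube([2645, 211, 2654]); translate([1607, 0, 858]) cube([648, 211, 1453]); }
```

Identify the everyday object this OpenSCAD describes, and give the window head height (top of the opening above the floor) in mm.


A wall with a window opening. The window head height is 2311 mm.

A wall with a rectangular opening subtracted — a window. Sill at z = 858, opening 1453 mm tall, so the head is at 858 + 1453 = 2311 mm.


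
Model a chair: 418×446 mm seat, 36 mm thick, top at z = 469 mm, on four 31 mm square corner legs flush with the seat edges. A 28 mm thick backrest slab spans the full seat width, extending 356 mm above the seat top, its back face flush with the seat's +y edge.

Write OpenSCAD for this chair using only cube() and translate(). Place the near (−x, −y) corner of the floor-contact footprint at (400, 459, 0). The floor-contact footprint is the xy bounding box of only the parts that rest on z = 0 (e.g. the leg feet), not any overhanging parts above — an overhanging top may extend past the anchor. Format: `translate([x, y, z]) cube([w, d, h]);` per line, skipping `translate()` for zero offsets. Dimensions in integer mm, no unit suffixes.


translate([400, 459, 433]) cube([418, 446, 36]);
translate([400, 459, 0]) cube([31, 31, 433]);
translate([787, 459, 0]) cube([31, 31, 433]);
translate([400, 874, 0]) cube([31, 31, 433]);
translate([787, 874, 0]) cube([31, 31, 433]);
translate([400, 877, 469]) cube([418, 28, 356]);


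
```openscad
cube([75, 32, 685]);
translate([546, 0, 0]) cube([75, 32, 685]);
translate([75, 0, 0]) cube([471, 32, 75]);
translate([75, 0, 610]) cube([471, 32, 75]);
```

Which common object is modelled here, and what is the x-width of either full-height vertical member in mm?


A picture frame. The border width is 75 mm.

Four thin pieces enclosing a rectangular opening — a picture frame. The two full-height stiles are 685 mm tall; the top rail sits at z = 610 and is 75 mm tall, so the border above the opening is 685 − 610 = 75 mm, matching the stile x-width.


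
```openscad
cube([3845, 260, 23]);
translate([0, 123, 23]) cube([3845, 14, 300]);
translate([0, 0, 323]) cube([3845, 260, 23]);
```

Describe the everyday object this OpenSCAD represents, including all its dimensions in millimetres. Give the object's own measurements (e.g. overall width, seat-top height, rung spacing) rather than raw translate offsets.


An I-beam lying along x, 3845 mm long. Overall section height 346 mm. Two flanges 260 mm wide (y) and 23 mm thick, one on the floor and one at the top; a web 14 mm thick runs between them, centred on the flange width.


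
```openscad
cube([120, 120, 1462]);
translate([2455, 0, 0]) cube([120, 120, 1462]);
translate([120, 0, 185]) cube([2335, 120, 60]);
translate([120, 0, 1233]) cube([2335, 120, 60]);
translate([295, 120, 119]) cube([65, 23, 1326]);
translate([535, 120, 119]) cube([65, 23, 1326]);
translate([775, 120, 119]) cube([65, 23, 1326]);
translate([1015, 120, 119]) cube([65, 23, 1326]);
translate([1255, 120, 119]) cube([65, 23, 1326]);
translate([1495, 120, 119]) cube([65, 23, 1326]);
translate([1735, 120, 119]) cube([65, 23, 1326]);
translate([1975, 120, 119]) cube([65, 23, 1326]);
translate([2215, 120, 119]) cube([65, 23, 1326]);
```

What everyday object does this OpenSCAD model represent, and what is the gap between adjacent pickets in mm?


A fence section. The picket gap is 175 mm.

Two posts, two rails, 9 pickets — a fence section. Span 2335 mm holds 9 pickets of 65 mm with 10 equal gaps: ⌊(2335 − 9·65) / 10⌋ = 175 mm.


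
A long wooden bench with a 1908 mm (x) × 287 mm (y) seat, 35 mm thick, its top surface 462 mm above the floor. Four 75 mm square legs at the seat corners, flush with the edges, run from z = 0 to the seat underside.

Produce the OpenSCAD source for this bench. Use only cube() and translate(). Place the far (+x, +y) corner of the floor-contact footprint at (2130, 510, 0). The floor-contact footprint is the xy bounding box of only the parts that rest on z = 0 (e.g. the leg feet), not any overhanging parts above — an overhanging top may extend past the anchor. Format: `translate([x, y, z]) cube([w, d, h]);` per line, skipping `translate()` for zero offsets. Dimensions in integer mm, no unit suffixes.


// leg_h = 462 − 35 = 427
translate([222, 223, 427]) cube([1908, 287, 35]);
translate([222, 223, 0]) cube([75, 75, 427]);
translate([222, 435, 0]) cube([75, 75, 427]);
translate([2055, 223, 0]) cube([75, 75, 427]);
translate([2055, 435, 0]) cube([75, 75, 427]);


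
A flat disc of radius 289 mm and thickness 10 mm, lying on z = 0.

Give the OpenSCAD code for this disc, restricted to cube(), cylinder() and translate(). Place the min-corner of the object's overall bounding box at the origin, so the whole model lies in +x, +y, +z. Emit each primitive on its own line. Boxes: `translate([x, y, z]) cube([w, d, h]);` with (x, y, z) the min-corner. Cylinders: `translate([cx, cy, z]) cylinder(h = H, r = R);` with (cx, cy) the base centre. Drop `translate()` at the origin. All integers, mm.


translate([289, 289, 0]) cylinder(h = 10, r = 289);
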